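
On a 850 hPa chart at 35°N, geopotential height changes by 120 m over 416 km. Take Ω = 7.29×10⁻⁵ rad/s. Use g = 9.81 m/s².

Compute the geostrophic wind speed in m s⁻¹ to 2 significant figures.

34 m s⁻¹

Coriolis parameter at 35°N:
f = 2Ω sin φ = 2 × 7.29×10⁻⁵ × sin 35° = 8.36×10⁻⁵ s⁻¹
Height gradient: |∂Z/∂n| = 120 m / 416000 m = 2.88×10⁻⁴
On a pressure surface, geostrophic balance gives V_g = (g/f)|∂Z/∂n|:
V_g = 9.81 × 2.88×10⁻⁴ / 8.36×10⁻⁵ = 33.8 m/s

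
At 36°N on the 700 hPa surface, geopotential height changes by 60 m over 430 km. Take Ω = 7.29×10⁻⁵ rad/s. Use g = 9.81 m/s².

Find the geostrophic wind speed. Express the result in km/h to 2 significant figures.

Coriolis parameter at 36°N:
f = 2Ω sin φ = 2 × 7.29×10⁻⁵ × sin 36° = 8.57×10⁻⁵ s⁻¹
Height gradient: |∂Z/∂n| = 60 m / 430000 m = 1.40×10⁻⁴
On a pressure surface, geostrophic balance gives V_g = (g/f)|∂Z/∂n|:
V_g = 9.81 × 1.40×10⁻⁴ / 8.57×10⁻⁵ = 16.0 m/s
Converting: 16.0 m/s × 3.6 = 58 km/h

58 km/h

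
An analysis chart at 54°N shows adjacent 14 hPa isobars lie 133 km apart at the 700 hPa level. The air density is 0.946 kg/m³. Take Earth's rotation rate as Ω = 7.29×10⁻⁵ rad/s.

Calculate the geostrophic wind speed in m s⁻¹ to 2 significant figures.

Coriolis parameter at 54°N:
f = 2Ω sin φ = 2 × 7.29×10⁻⁵ × sin 54° = 1.18×10⁻⁴ s⁻¹
Pressure gradient: |∂P/∂n| = 1400 Pa / 133000 m = 1.05×10⁻² Pa/m
Geostrophic balance (pressure-gradient force = Coriolis force):
V_g = (1/(fρ)) |∂P/∂n| = 1.05×10⁻² / (1.18×10⁻⁴ × 0.946) = 94.3 m/s

94 m s⁻¹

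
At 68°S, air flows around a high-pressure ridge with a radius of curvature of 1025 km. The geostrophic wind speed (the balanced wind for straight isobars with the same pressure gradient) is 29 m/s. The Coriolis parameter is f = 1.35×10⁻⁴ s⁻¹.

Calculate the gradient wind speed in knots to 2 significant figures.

80 knots

Around a high, pressure-gradient force acts outward with centrifugal, so Coriolis balances both:
fV = (1/ρ)|∂P/∂n| + V²/R  →  V² − fR·V + fR·V_g = 0
With fR = 1.35×10⁻⁴ × 1025×10³ m = 138 m/s:
V = [fR − √((fR)² − 4 fR V_g)]/2 = [138 − √(138² − 4×138×29)]/2 = 41.4 m/s
Supergeostrophic (V > V_g = 29 m/s), as expected around a high.
Converting: 41.4 m/s × 1.944 = 80 knots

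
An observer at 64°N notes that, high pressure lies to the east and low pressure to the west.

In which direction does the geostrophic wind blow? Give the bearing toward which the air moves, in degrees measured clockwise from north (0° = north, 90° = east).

000°

The pressure-gradient force points toward the west (bearing 270°).
Geostrophic balance: in the Northern Hemisphere the Coriolis force deflects motion to the right, so the geostrophic wind blows 90° to the right of the pressure-gradient force (low pressure on the left).
Rotating 270° by 90° clockwise gives 000° — the wind blows toward the north.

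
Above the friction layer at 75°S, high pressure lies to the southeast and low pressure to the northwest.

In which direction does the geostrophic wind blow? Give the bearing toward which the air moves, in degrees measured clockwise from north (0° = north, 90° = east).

225°

The pressure-gradient force points toward the northwest (bearing 315°).
Geostrophic balance: in the Southern Hemisphere the Coriolis force deflects motion to the left, so the geostrophic wind blows 90° to the left of the pressure-gradient force (low pressure on the right).
Rotating 315° by 90° counterclockwise gives 225° — the wind blows toward the southwest.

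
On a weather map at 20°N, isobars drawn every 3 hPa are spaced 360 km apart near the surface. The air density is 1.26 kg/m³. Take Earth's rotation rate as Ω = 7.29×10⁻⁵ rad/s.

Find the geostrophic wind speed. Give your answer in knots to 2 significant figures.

Coriolis parameter at 20°N:
f = 2Ω sin φ = 2 × 7.29×10⁻⁵ × sin 20° = 4.99×10⁻⁵ s⁻¹
Pressure gradient: |∂P/∂n| = 300 Pa / 360000 m = 8.33×10⁻⁴ Pa/m
Geostrophic balance (pressure-gradient force = Coriolis force):
V_g = (1/(fρ)) |∂P/∂n| = 8.33×10⁻⁴ / (4.99×10⁻⁵ × 1.26) = 13.3 m/s
Converting: 13.3 m/s × 1.944 = 26 knots

26 knots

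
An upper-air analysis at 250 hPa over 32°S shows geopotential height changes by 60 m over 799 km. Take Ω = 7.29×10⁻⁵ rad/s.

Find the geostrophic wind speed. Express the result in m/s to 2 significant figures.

Coriolis parameter at 32°S:
f = 2Ω sin φ = 2 × 7.29×10⁻⁵ × sin 32° = 7.73×10⁻⁵ s⁻¹
Height gradient: |∂Z/∂n| = 60 m / 799000 m = 7.51×10⁻⁵
On a pressure surface, geostrophic balance gives V_g = (g/f)|∂Z/∂n|:
V_g = 9.81 × 7.51×10⁻⁵ / 7.73×10⁻⁵ = 9.53 m/s

9.5 m/s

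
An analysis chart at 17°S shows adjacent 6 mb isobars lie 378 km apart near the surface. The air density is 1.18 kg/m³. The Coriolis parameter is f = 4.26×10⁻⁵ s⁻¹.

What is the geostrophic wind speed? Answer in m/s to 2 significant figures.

Pressure gradient: |∂P/∂n| = 600 Pa / 378000 m = 1.59×10⁻³ Pa/m
Geostrophic balance (pressure-gradient force = Coriolis force):
V_g = (1/(fρ)) |∂P/∂n| = 1.59×10⁻³ / (4.26×10⁻⁵ × 1.18) = 31.6 m/s

32 m/s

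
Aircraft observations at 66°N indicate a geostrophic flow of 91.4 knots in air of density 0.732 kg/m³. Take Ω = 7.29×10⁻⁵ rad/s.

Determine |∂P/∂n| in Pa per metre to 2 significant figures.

4.6×10⁻³ Pa/m

Coriolis parameter at 66°N:
f = 2Ω sin φ = 2 × 7.29×10⁻⁵ × sin 66° = 1.33×10⁻⁴ s⁻¹
Wind speed in SI: 91.4 knots = 47.0 m/s
Geostrophic balance rearranged: |∂P/∂n| = f ρ V_g
|∂P/∂n| = 1.33×10⁻⁴ × 0.732 × 47.0 = 4.58×10⁻³ Pa/m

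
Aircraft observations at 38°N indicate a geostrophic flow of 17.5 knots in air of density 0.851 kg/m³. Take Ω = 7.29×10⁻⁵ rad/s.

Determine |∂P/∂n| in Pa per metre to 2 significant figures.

6.9×10⁻⁴ Pa/m

Coriolis parameter at 38°N:
f = 2Ω sin φ = 2 × 7.29×10⁻⁵ × sin 38° = 8.98×10⁻⁵ s⁻¹
Wind speed in SI: 17.5 knots = 9.00 m/s
Geostrophic balance rearranged: |∂P/∂n| = f ρ V_g
|∂P/∂n| = 8.98×10⁻⁵ × 0.851 × 9.00 = 6.88×10⁻⁴ Pa/m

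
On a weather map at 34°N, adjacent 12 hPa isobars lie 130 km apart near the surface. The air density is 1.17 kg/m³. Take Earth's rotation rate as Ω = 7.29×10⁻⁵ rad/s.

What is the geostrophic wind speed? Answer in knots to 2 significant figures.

190 knots

Coriolis parameter at 34°N:
f = 2Ω sin φ = 2 × 7.29×10⁻⁵ × sin 34° = 8.15×10⁻⁵ s⁻¹
Pressure gradient: |∂P/∂n| = 1200 Pa / 130000 m = 9.23×10⁻³ Pa/m
Geostrophic balance (pressure-gradient force = Coriolis force):
V_g = (1/(fρ)) |∂P/∂n| = 9.23×10⁻³ / (8.15×10⁻⁵ × 1.17) = 96.8 m/s
Converting: 96.8 m/s × 1.944 = 190 knots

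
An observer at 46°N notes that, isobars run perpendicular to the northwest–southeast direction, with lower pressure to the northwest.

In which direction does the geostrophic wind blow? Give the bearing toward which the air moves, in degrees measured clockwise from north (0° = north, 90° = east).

045°

The pressure-gradient force points toward the northwest (bearing 315°).
Geostrophic balance: in the Northern Hemisphere the Coriolis force deflects motion to the right, so the geostrophic wind blows 90° to the right of the pressure-gradient force (low pressure on the left).
Rotating 315° by 90° clockwise gives 045° — the wind blows toward the northeast.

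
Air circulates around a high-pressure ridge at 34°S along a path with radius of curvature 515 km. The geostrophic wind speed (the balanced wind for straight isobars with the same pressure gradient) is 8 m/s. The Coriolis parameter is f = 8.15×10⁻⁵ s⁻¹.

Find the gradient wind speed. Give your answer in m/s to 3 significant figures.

10.8 m/s

Around a high, pressure-gradient force acts outward with centrifugal, so Coriolis balances both:
fV = (1/ρ)|∂P/∂n| + V²/R  →  V² − fR·V + fR·V_g = 0
With fR = 8.15×10⁻⁵ × 515×10³ m = 42.0 m/s:
V = [fR − √((fR)² − 4 fR V_g)]/2 = [42.0 − √(42.0² − 4×42.0×8)]/2 = 10.8 m/s
Supergeostrophic (V > V_g = 8 m/s), as expected around a high.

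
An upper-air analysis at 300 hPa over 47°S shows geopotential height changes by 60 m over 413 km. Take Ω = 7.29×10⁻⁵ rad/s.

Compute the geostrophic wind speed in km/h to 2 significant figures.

Coriolis parameter at 47°S:
f = 2Ω sin φ = 2 × 7.29×10⁻⁵ × sin 47° = 1.07×10⁻⁴ s⁻¹
Height gradient: |∂Z/∂n| = 60 m / 413000 m = 1.45×10⁻⁴
On a pressure surface, geostrophic balance gives V_g = (g/f)|∂Z/∂n|:
V_g = 9.81 × 1.45×10⁻⁴ / 1.07×10⁻⁴ = 13.4 m/s
Converting: 13.4 m/s × 3.6 = 48 km/h

48 km/h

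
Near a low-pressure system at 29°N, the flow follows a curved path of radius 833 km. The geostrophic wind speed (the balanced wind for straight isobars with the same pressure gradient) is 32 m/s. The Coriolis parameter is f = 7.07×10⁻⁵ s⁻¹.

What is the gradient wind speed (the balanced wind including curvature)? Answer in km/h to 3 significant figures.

82.8 km/h

Around a low, centrifugal force acts outward with Coriolis, so pressure-gradient force balances both:
(1/ρ)|∂P/∂n| = fV + V²/R  →  V² + fR·V − fR·V_g = 0
With fR = 7.07×10⁻⁵ × 833×10³ m = 58.9 m/s:
V = [−fR + √((fR)² + 4 fR V_g)]/2 = [−58.9 + √(58.9² + 4×58.9×32)]/2 = 23 m/s
Subgeostrophic (V < V_g = 32 m/s), as expected around a low.
Converting: 23 m/s × 3.6 = 82.8 km/h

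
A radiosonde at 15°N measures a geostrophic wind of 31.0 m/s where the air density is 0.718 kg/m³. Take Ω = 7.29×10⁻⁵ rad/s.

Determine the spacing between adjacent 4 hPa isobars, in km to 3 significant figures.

Coriolis parameter at 15°N:
f = 2Ω sin φ = 2 × 7.29×10⁻⁵ × sin 15° = 3.77×10⁻⁵ s⁻¹
Geostrophic balance rearranged: |∂P/∂n| = f ρ V_g
|∂P/∂n| = 3.77×10⁻⁵ × 0.718 × 31.0 = 8.40×10⁻⁴ Pa/m
Isobar spacing: Δn = ΔP/|∂P/∂n| = 400 Pa / 8.40×10⁻⁴ Pa/m = 476234 m ≈ 476 km

476 km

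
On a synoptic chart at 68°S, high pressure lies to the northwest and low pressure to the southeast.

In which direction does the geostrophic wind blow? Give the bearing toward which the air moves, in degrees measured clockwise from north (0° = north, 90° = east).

The pressure-gradient force points toward the southeast (bearing 135°).
Geostrophic balance: in the Southern Hemisphere the Coriolis force deflects motion to the left, so the geostrophic wind blows 90° to the left of the pressure-gradient force (low pressure on the right).
Rotating 135° by 90° counterclockwise gives 045° — the wind blows toward the northeast.

045°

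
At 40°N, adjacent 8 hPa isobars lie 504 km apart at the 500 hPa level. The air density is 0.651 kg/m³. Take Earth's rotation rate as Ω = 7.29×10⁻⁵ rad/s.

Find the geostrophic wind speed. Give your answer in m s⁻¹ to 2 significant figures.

26 m s⁻¹

Coriolis parameter at 40°N:
f = 2Ω sin φ = 2 × 7.29×10⁻⁵ × sin 40° = 9.37×10⁻⁵ s⁻¹
Pressure gradient: |∂P/∂n| = 800 Pa / 504000 m = 1.59×10⁻³ Pa/m
Geostrophic balance (pressure-gradient force = Coriolis force):
V_g = (1/(fρ)) |∂P/∂n| = 1.59×10⁻³ / (9.37×10⁻⁵ × 0.651) = 26.0 m/s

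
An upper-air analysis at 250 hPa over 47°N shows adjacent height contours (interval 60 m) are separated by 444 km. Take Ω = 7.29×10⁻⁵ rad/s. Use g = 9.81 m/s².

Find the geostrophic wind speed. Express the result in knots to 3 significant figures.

Coriolis parameter at 47°N:
f = 2Ω sin φ = 2 × 7.29×10⁻⁵ × sin 47° = 1.07×10⁻⁴ s⁻¹
Height gradient: |∂Z/∂n| = 60 m / 444000 m = 1.35×10⁻⁴
On a pressure surface, geostrophic balance gives V_g = (g/f)|∂Z/∂n|:
V_g = 9.81 × 1.35×10⁻⁴ / 1.07×10⁻⁴ = 12.4 m/s
Converting: 12.4 m/s × 1.944 = 24.2 knots

24.2 knots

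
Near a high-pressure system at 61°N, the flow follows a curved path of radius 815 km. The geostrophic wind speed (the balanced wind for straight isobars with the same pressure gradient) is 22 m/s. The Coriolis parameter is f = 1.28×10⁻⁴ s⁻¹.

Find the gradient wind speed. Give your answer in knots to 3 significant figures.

61.3 knots

Around a high, pressure-gradient force acts outward with centrifugal, so Coriolis balances both:
fV = (1/ρ)|∂P/∂n| + V²/R  →  V² − fR·V + fR·V_g = 0
With fR = 1.28×10⁻⁴ × 815×10³ m = 104 m/s:
V = [fR − √((fR)² − 4 fR V_g)]/2 = [104 − √(104² − 4×104×22)]/2 = 31.5 m/s
Supergeostrophic (V > V_g = 22 m/s), as expected around a high.
Converting: 31.5 m/s × 1.944 = 61.3 knots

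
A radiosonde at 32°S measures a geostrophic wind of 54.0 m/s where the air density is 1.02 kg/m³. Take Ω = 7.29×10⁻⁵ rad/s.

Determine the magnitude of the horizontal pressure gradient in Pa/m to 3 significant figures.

Coriolis parameter at 32°S:
f = 2Ω sin φ = 2 × 7.29×10⁻⁵ × sin 32° = 7.73×10⁻⁵ s⁻¹
Geostrophic balance rearranged: |∂P/∂n| = f ρ V_g
|∂P/∂n| = 7.73×10⁻⁵ × 1.02 × 54.0 = 4.26×10⁻³ Pa/m

4.26×10⁻³ Pa/m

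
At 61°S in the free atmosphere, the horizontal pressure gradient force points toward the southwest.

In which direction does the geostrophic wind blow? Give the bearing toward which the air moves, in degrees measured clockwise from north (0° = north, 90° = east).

135°

The pressure-gradient force points toward the southwest (bearing 225°).
Geostrophic balance: in the Southern Hemisphere the Coriolis force deflects motion to the left, so the geostrophic wind blows 90° to the left of the pressure-gradient force (low pressure on the right).
Rotating 225° by 90° counterclockwise gives 135° — the wind blows toward the southeast.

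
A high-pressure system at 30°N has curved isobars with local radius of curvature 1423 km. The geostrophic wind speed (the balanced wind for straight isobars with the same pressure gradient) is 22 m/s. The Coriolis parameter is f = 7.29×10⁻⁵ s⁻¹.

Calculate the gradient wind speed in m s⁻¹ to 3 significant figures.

31.7 m s⁻¹

Around a high, pressure-gradient force acts outward with centrifugal, so Coriolis balances both:
fV = (1/ρ)|∂P/∂n| + V²/R  →  V² − fR·V + fR·V_g = 0
With fR = 7.29×10⁻⁵ × 1423×10³ m = 104 m/s:
V = [fR − √((fR)² − 4 fR V_g)]/2 = [104 − √(104² − 4×104×22)]/2 = 31.7 m/s
Supergeostrophic (V > V_g = 22 m/s), as expected around a high.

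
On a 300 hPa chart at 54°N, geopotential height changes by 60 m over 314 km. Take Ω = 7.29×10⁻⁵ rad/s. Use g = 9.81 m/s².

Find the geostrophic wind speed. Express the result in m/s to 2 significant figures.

16 m/s

Coriolis parameter at 54°N:
f = 2Ω sin φ = 2 × 7.29×10⁻⁵ × sin 54° = 1.18×10⁻⁴ s⁻¹
Height gradient: |∂Z/∂n| = 60 m / 314000 m = 1.91×10⁻⁴
On a pressure surface, geostrophic balance gives V_g = (g/f)|∂Z/∂n|:
V_g = 9.81 × 1.91×10⁻⁴ / 1.18×10⁻⁴ = 15.9 m/s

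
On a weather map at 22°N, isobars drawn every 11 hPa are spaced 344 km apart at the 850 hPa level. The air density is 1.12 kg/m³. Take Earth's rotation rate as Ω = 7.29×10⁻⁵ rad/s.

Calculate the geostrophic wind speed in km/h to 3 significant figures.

Coriolis parameter at 22°N:
f = 2Ω sin φ = 2 × 7.29×10⁻⁵ × sin 22° = 5.46×10⁻⁵ s⁻¹
Pressure gradient: |∂P/∂n| = 1100 Pa / 344000 m = 3.20×10⁻³ Pa/m
Geostrophic balance (pressure-gradient force = Coriolis force):
V_g = (1/(fρ)) |∂P/∂n| = 3.20×10⁻³ / (5.46×10⁻⁵ × 1.12) = 52.3 m/s
Converting: 52.3 m/s × 3.6 = 188 km/h

188 km/h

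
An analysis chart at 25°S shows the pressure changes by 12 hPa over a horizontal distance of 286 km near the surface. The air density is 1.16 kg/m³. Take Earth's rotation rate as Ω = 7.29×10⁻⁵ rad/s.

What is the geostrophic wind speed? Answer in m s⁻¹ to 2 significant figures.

Coriolis parameter at 25°S:
f = 2Ω sin φ = 2 × 7.29×10⁻⁵ × sin 25° = 6.16×10⁻⁵ s⁻¹
Pressure gradient: |∂P/∂n| = 1200 Pa / 286000 m = 4.20×10⁻³ Pa/m
Geostrophic balance (pressure-gradient force = Coriolis force):
V_g = (1/(fρ)) |∂P/∂n| = 4.20×10⁻³ / (6.16×10⁻⁵ × 1.16) = 58.7 m/s

59 m s⁻¹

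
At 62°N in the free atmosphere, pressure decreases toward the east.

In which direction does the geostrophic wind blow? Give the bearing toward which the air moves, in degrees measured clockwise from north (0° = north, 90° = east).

180°

The pressure-gradient force points toward the east (bearing 090°).
Geostrophic balance: in the Northern Hemisphere the Coriolis force deflects motion to the right, so the geostrophic wind blows 90° to the right of the pressure-gradient force (low pressure on the left).
Rotating 090° by 90° clockwise gives 180° — the wind blows toward the south.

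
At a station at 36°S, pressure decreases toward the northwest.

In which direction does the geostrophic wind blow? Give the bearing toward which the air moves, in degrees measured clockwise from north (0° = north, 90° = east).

The pressure-gradient force points toward the northwest (bearing 315°).
Geostrophic balance: in the Southern Hemisphere the Coriolis force deflects motion to the left, so the geostrophic wind blows 90° to the left of the pressure-gradient force (low pressure on the right).
Rotating 315° by 90° counterclockwise gives 225° — the wind blows toward the southwest.

225°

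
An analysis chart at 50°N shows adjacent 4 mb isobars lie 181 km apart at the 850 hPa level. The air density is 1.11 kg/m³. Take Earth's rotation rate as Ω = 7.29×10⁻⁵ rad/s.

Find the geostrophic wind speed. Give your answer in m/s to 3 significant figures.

17.8 m/s

Coriolis parameter at 50°N:
f = 2Ω sin φ = 2 × 7.29×10⁻⁵ × sin 50° = 1.12×10⁻⁴ s⁻¹
Pressure gradient: |∂P/∂n| = 400 Pa / 181000 m = 2.21×10⁻³ Pa/m
Geostrophic balance (pressure-gradient force = Coriolis force):
V_g = (1/(fρ)) |∂P/∂n| = 2.21×10⁻³ / (1.12×10⁻⁴ × 1.11) = 17.8 m/s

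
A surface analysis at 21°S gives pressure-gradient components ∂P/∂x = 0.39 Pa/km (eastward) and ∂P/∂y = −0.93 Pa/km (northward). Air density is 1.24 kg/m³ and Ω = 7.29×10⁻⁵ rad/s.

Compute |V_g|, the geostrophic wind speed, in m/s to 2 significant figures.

Coriolis parameter at 21°S:
f = 2Ω sin φ = 2 × 7.29×10⁻⁵ × sin 21° = 5.23×10⁻⁵ s⁻¹
In the Southern Hemisphere f is negative: f = −5.23×10⁻⁵ s⁻¹.
Component geostrophic relations (x east, y north):
u_g = −(1/(fρ)) ∂P/∂y,  v_g = (1/(fρ)) ∂P/∂x
u_g = −(−0.93×10⁻³)/(−5.23×10⁻⁵ × 1.24) = −14.4 m/s;  v_g = (0.39×10⁻³)/(−5.23×10⁻⁵ × 1.24) = −6.02 m/s
|V_g| = √(u_g² + v_g²) = 15.6 m/s

16 m/s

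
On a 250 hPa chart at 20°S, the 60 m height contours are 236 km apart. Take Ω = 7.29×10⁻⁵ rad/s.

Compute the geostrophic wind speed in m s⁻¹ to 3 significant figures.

Coriolis parameter at 20°S:
f = 2Ω sin φ = 2 × 7.29×10⁻⁵ × sin 20° = 4.99×10⁻⁵ s⁻¹
Height gradient: |∂Z/∂n| = 60 m / 236000 m = 2.54×10⁻⁴
On a pressure surface, geostrophic balance gives V_g = (g/f)|∂Z/∂n|:
V_g = 9.81 × 2.54×10⁻⁴ / 4.99×10⁻⁵ = 50.0 m/s

50.0 m s⁻¹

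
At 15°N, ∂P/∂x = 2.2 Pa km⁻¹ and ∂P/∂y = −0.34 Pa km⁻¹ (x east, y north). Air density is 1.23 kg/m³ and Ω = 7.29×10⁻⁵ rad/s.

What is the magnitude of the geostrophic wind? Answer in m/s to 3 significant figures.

48.0 m/s

Coriolis parameter at 15°N:
f = 2Ω sin φ = 2 × 7.29×10⁻⁵ × sin 15° = 3.77×10⁻⁵ s⁻¹
Component geostrophic relations (x east, y north):
u_g = −(1/(fρ)) ∂P/∂y,  v_g = (1/(fρ)) ∂P/∂x
u_g = −(−0.34×10⁻³)/(3.77×10⁻⁵ × 1.23) = 7.33 m/s;  v_g = (2.2×10⁻³)/(3.77×10⁻⁵ × 1.23) = 47.4 m/s
|V_g| = √(u_g² + v_g²) = 48.0 m/s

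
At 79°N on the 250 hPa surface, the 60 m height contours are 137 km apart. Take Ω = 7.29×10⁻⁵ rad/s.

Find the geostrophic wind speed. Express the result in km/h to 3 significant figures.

108 km/h

Coriolis parameter at 79°N:
f = 2Ω sin φ = 2 × 7.29×10⁻⁵ × sin 79° = 1.43×10⁻⁴ s⁻¹
Height gradient: |∂Z/∂n| = 60 m / 137000 m = 4.38×10⁻⁴
On a pressure surface, geostrophic balance gives V_g = (g/f)|∂Z/∂n|:
V_g = 9.81 × 4.38×10⁻⁴ / 1.43×10⁻⁴ = 30.0 m/s
Converting: 30.0 m/s × 3.6 = 108 km/h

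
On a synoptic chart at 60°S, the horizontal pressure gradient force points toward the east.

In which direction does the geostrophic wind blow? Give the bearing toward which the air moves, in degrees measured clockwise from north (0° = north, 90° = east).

The pressure-gradient force points toward the east (bearing 090°).
Geostrophic balance: in the Southern Hemisphere the Coriolis force deflects motion to the left, so the geostrophic wind blows 90° to the left of the pressure-gradient force (low pressure on the right).
Rotating 090° by 90° counterclockwise gives 000° — the wind blows toward the north.

000°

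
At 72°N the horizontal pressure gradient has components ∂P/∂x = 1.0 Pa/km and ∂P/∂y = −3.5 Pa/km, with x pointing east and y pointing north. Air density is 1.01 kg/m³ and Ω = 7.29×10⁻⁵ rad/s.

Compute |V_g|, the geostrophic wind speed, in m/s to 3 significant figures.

26.0 m/s

Coriolis parameter at 72°N:
f = 2Ω sin φ = 2 × 7.29×10⁻⁵ × sin 72° = 1.39×10⁻⁴ s⁻¹
Component geostrophic relations (x east, y north):
u_g = −(1/(fρ)) ∂P/∂y,  v_g = (1/(fρ)) ∂P/∂x
u_g = −(−3.5×10⁻³)/(1.39×10⁻⁴ × 1.01) = 25.0 m/s;  v_g = (1.0×10⁻³)/(1.39×10⁻⁴ × 1.01) = 7.14 m/s
|V_g| = √(u_g² + v_g²) = 26.0 m/s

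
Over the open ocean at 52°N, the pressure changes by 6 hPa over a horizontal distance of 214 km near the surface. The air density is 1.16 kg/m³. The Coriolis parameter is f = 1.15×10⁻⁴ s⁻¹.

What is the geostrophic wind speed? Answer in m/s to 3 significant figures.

Pressure gradient: |∂P/∂n| = 600 Pa / 214000 m = 2.80×10⁻³ Pa/m
Geostrophic balance (pressure-gradient force = Coriolis force):
V_g = (1/(fρ)) |∂P/∂n| = 2.80×10⁻³ / (1.15×10⁻⁴ × 1.16) = 21.0 m/s

21.0 m/s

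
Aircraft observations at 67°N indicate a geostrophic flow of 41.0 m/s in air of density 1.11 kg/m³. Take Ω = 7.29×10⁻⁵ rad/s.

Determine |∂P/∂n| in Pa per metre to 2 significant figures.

6.1×10⁻³ Pa/m

Coriolis parameter at 67°N:
f = 2Ω sin φ = 2 × 7.29×10⁻⁵ × sin 67° = 1.34×10⁻⁴ s⁻¹
Geostrophic balance rearranged: |∂P/∂n| = f ρ V_g
|∂P/∂n| = 1.34×10⁻⁴ × 1.11 × 41.0 = 6.11×10⁻³ Pa/m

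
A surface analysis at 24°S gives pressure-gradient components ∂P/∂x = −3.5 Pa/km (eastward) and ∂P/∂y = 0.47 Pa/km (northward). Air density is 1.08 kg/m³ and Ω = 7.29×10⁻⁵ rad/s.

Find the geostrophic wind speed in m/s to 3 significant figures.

Coriolis parameter at 24°S:
f = 2Ω sin φ = 2 × 7.29×10⁻⁵ × sin 24° = 5.93×10⁻⁵ s⁻¹
In the Southern Hemisphere f is negative: f = −5.93×10⁻⁵ s⁻¹.
Component geostrophic relations (x east, y north):
u_g = −(1/(fρ)) ∂P/∂y,  v_g = (1/(fρ)) ∂P/∂x
u_g = −(0.47×10⁻³)/(−5.93×10⁻⁵ × 1.08) = 7.34 m/s;  v_g = (−3.5×10⁻³)/(−5.93×10⁻⁵ × 1.08) = 54.6 m/s
|V_g| = √(u_g² + v_g²) = 55.1 m/s

55.1 m/s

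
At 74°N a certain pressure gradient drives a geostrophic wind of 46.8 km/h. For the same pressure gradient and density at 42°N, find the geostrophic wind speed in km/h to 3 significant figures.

With the same pressure gradient and density, V_g ∝ 1/f ∝ 1/sin φ.
V₂ = V₁ · sin φ₁ / sin φ₂ = 46.8 × sin 74° / sin 42°
V₂ = 46.8 × 0.9613/0.6691 = 67.2 km/h

67.2 km/h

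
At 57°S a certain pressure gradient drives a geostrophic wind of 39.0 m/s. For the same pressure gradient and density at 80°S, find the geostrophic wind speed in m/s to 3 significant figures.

33.2 m/s

With the same pressure gradient and density, V_g ∝ 1/f ∝ 1/sin φ.
V₂ = V₁ · sin φ₁ / sin φ₂ = 39.0 × sin 57° / sin 80°
V₂ = 39.0 × 0.8387/0.9848 = 33.2 m/s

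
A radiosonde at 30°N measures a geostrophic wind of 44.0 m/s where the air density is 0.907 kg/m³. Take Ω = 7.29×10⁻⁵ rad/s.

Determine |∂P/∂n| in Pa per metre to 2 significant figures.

2.9×10⁻³ Pa/m

Coriolis parameter at 30°N:
f = 2Ω sin φ = 2 × 7.29×10⁻⁵ × sin 30° = 7.29×10⁻⁵ s⁻¹
Geostrophic balance rearranged: |∂P/∂n| = f ρ V_g
|∂P/∂n| = 7.29×10⁻⁵ × 0.907 × 44.0 = 2.91×10⁻³ Pa/m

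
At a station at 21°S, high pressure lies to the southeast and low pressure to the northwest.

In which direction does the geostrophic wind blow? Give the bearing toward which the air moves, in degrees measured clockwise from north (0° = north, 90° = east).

The pressure-gradient force points toward the northwest (bearing 315°).
Geostrophic balance: in the Southern Hemisphere the Coriolis force deflects motion to the left, so the geostrophic wind blows 90° to the left of the pressure-gradient force (low pressure on the right).
Rotating 315° by 90° counterclockwise gives 225° — the wind blows toward the southwest.

225°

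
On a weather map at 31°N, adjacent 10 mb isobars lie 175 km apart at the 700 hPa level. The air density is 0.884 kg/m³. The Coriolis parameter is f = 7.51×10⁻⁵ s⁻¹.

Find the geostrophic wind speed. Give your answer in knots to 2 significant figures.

170 knots

Pressure gradient: |∂P/∂n| = 1000 Pa / 175000 m = 5.71×10⁻³ Pa/m
Geostrophic balance (pressure-gradient force = Coriolis force):
V_g = (1/(fρ)) |∂P/∂n| = 5.71×10⁻³ / (7.51×10⁻⁵ × 0.884) = 86.1 m/s
Converting: 86.1 m/s × 1.944 = 170 knots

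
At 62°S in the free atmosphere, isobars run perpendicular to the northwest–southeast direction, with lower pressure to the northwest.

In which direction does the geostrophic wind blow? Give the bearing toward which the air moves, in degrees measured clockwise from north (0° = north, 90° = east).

The pressure-gradient force points toward the northwest (bearing 315°).
Geostrophic balance: in the Southern Hemisphere the Coriolis force deflects motion to the left, so the geostrophic wind blows 90° to the left of the pressure-gradient force (low pressure on the right).
Rotating 315° by 90° counterclockwise gives 225° — the wind blows toward the southwest.

225°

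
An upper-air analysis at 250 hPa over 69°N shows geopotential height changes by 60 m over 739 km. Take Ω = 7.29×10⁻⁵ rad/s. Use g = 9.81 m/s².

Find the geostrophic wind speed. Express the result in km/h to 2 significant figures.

21 km/h

Coriolis parameter at 69°N:
f = 2Ω sin φ = 2 × 7.29×10⁻⁵ × sin 69° = 1.36×10⁻⁴ s⁻¹
Height gradient: |∂Z/∂n| = 60 m / 739000 m = 8.12×10⁻⁵
On a pressure surface, geostrophic balance gives V_g = (g/f)|∂Z/∂n|:
V_g = 9.81 × 8.12×10⁻⁵ / 1.36×10⁻⁴ = 5.85 m/s
Converting: 5.85 m/s × 3.6 = 21 km/h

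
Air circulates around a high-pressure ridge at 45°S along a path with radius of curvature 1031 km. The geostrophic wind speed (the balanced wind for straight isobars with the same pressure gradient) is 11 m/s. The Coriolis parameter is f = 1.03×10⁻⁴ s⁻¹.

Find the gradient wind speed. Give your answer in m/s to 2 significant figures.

12 m/s

Around a high, pressure-gradient force acts outward with centrifugal, so Coriolis balances both:
fV = (1/ρ)|∂P/∂n| + V²/R  →  V² − fR·V + fR·V_g = 0
With fR = 1.03×10⁻⁴ × 1031×10³ m = 106 m/s:
V = [fR − √((fR)² − 4 fR V_g)]/2 = [106 − √(106² − 4×106×11)]/2 = 12.5 m/s
Supergeostrophic (V > V_g = 11 m/s), as expected around a high.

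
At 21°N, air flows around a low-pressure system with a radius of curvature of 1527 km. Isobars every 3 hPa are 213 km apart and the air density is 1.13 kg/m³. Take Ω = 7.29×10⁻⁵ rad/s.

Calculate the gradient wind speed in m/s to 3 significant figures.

19.2 m/s

Coriolis parameter at 21°N:
f = 2Ω sin φ = 2 × 7.29×10⁻⁵ × sin 21° = 5.23×10⁻⁵ s⁻¹
Pressure gradient: |∂P/∂n| = 300 Pa / 213000 m = 1.41×10⁻³ Pa/m
Geostrophic speed: V_g = |∂P/∂n|/(fρ) = 1.41×10⁻³/(5.23×10⁻⁵ × 1.13) = 23.9 m/s
Around a low, centrifugal force acts outward with Coriolis, so pressure-gradient force balances both:
(1/ρ)|∂P/∂n| = fV + V²/R  →  V² + fR·V − fR·V_g = 0
With fR = 5.23×10⁻⁵ × 1527×10³ m = 79.8 m/s:
V = [−fR + √((fR)² + 4 fR V_g)]/2 = [−79.8 + √(79.8² + 4×79.8×23.9)]/2 = 19.2 m/s
Subgeostrophic (V < V_g = 23.9 m/s), as expected around a low.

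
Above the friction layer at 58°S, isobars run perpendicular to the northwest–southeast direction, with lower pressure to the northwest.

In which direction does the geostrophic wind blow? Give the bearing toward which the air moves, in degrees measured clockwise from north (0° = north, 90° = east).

225°

The pressure-gradient force points toward the northwest (bearing 315°).
Geostrophic balance: in the Southern Hemisphere the Coriolis force deflects motion to the left, so the geostrophic wind blows 90° to the left of the pressure-gradient force (low pressure on the right).
Rotating 315° by 90° counterclockwise gives 225° — the wind blows toward the southwest.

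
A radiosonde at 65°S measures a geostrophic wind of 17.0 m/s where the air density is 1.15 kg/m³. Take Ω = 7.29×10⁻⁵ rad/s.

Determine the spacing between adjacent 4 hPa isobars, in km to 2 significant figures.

150 km

Coriolis parameter at 65°S:
f = 2Ω sin φ = 2 × 7.29×10⁻⁵ × sin 65° = 1.32×10⁻⁴ s⁻¹
Geostrophic balance rearranged: |∂P/∂n| = f ρ V_g
|∂P/∂n| = 1.32×10⁻⁴ × 1.15 × 17.0 = 2.58×10⁻³ Pa/m
Isobar spacing: Δn = ΔP/|∂P/∂n| = 400 Pa / 2.58×10⁻³ Pa/m = 154839 m ≈ 150 km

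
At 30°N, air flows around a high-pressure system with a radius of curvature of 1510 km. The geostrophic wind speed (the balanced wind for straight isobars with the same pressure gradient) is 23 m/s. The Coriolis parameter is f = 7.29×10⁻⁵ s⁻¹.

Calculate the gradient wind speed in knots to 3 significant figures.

Around a high, pressure-gradient force acts outward with centrifugal, so Coriolis balances both:
fV = (1/ρ)|∂P/∂n| + V²/R  →  V² − fR·V + fR·V_g = 0
With fR = 7.29×10⁻⁵ × 1510×10³ m = 110 m/s:
V = [fR − √((fR)² − 4 fR V_g)]/2 = [110 − √(110² − 4×110×23)]/2 = 32.7 m/s
Supergeostrophic (V > V_g = 23 m/s), as expected around a high.
Converting: 32.7 m/s × 1.944 = 63.6 knots

63.6 knots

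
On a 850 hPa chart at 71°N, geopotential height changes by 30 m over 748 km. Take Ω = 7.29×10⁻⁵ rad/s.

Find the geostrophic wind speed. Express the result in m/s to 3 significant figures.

2.85 m/s

Coriolis parameter at 71°N:
f = 2Ω sin φ = 2 × 7.29×10⁻⁵ × sin 71° = 1.38×10⁻⁴ s⁻¹
Height gradient: |∂Z/∂n| = 30 m / 748000 m = 4.01×10⁻⁵
On a pressure surface, geostrophic balance gives V_g = (g/f)|∂Z/∂n|:
V_g = 9.81 × 4.01×10⁻⁵ / 1.38×10⁻⁴ = 2.85 m/s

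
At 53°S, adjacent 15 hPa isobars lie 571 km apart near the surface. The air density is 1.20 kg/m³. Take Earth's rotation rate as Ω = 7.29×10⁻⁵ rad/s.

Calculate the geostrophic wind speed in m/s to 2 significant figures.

Coriolis parameter at 53°S:
f = 2Ω sin φ = 2 × 7.29×10⁻⁵ × sin 53° = 1.16×10⁻⁴ s⁻¹
Pressure gradient: |∂P/∂n| = 1500 Pa / 571000 m = 2.63×10⁻³ Pa/m
Geostrophic balance (pressure-gradient force = Coriolis force):
V_g = (1/(fρ)) |∂P/∂n| = 2.63×10⁻³ / (1.16×10⁻⁴ × 1.20) = 18.8 m/s

19 m/s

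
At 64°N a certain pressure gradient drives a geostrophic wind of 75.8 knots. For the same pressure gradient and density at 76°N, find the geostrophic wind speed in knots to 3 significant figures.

With the same pressure gradient and density, V_g ∝ 1/f ∝ 1/sin φ.
V₂ = V₁ · sin φ₁ / sin φ₂ = 75.8 × sin 64° / sin 76°
V₂ = 75.8 × 0.8988/0.9703 = 70.2 knots

70.2 knots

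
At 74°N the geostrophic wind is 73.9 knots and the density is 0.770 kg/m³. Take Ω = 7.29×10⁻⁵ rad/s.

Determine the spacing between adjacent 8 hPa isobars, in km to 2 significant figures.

Coriolis parameter at 74°N:
f = 2Ω sin φ = 2 × 7.29×10⁻⁵ × sin 74° = 1.40×10⁻⁴ s⁻¹
Wind speed in SI: 73.9 knots = 38.0 m/s
Geostrophic balance rearranged: |∂P/∂n| = f ρ V_g
|∂P/∂n| = 1.40×10⁻⁴ × 0.770 × 38.0 = 4.10×10⁻³ Pa/m
Isobar spacing: Δn = ΔP/|∂P/∂n| = 800 Pa / 4.10×10⁻³ Pa/m = 194992 m ≈ 190 km

190 km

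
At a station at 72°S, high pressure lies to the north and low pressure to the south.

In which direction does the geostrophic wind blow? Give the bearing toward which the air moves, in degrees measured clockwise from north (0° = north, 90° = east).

090°

The pressure-gradient force points toward the south (bearing 180°).
Geostrophic balance: in the Southern Hemisphere the Coriolis force deflects motion to the left, so the geostrophic wind blows 90° to the left of the pressure-gradient force (low pressure on the right).
Rotating 180° by 90° counterclockwise gives 090° — the wind blows toward the east.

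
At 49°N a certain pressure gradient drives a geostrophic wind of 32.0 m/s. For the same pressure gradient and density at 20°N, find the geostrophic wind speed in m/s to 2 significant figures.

71 m/s

With the same pressure gradient and density, V_g ∝ 1/f ∝ 1/sin φ.
V₂ = V₁ · sin φ₁ / sin φ₂ = 32.0 × sin 49° / sin 20°
V₂ = 32.0 × 0.7547/0.3420 = 71 m/s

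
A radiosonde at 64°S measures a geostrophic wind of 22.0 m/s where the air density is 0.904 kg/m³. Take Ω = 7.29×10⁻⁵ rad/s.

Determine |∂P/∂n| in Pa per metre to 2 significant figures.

2.6×10⁻³ Pa/m

Coriolis parameter at 64°S:
f = 2Ω sin φ = 2 × 7.29×10⁻⁵ × sin 64° = 1.31×10⁻⁴ s⁻¹
Geostrophic balance rearranged: |∂P/∂n| = f ρ V_g
|∂P/∂n| = 1.31×10⁻⁴ × 0.904 × 22.0 = 2.61×10⁻³ Pa/m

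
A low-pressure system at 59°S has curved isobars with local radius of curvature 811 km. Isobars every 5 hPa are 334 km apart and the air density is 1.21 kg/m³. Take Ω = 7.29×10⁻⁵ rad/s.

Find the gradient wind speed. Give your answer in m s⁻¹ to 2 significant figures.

9.1 m s⁻¹

Coriolis parameter at 59°S:
f = 2Ω sin φ = 2 × 7.29×10⁻⁵ × sin 59° = 1.25×10⁻⁴ s⁻¹
Pressure gradient: |∂P/∂n| = 500 Pa / 334000 m = 1.50×10⁻³ Pa/m
Geostrophic speed: V_g = |∂P/∂n|/(fρ) = 1.50×10⁻³/(1.25×10⁻⁴ × 1.21) = 9.90 m/s
Around a low, centrifugal force acts outward with Coriolis, so pressure-gradient force balances both:
(1/ρ)|∂P/∂n| = fV + V²/R  →  V² + fR·V − fR·V_g = 0
With fR = 1.25×10⁻⁴ × 811×10³ m = 101 m/s:
V = [−fR + √((fR)² + 4 fR V_g)]/2 = [−101 + √(101² + 4×101×9.9)]/2 = 9.09 m/s
Subgeostrophic (V < V_g = 9.9 m/s), as expected around a low.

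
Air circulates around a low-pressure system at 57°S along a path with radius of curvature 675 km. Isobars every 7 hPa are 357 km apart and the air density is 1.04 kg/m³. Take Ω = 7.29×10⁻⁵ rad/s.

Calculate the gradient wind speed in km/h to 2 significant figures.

Coriolis parameter at 57°S:
f = 2Ω sin φ = 2 × 7.29×10⁻⁵ × sin 57° = 1.22×10⁻⁴ s⁻¹
Pressure gradient: |∂P/∂n| = 700 Pa / 357000 m = 1.96×10⁻³ Pa/m
Geostrophic speed: V_g = |∂P/∂n|/(fρ) = 1.96×10⁻³/(1.22×10⁻⁴ × 1.04) = 15.4 m/s
Around a low, centrifugal force acts outward with Coriolis, so pressure-gradient force balances both:
(1/ρ)|∂P/∂n| = fV + V²/R  →  V² + fR·V − fR·V_g = 0
With fR = 1.22×10⁻⁴ × 675×10³ m = 82.5 m/s:
V = [−fR + √((fR)² + 4 fR V_g)]/2 = [−82.5 + √(82.5² + 4×82.5×15.4)]/2 = 13.3 m/s
Subgeostrophic (V < V_g = 15.4 m/s), as expected around a low.
Converting: 13.3 m/s × 3.6 = 48 km/h

48 km/h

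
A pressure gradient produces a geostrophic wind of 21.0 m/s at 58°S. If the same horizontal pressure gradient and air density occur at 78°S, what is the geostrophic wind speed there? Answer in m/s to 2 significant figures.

18 m/s

With the same pressure gradient and density, V_g ∝ 1/f ∝ 1/sin φ.
V₂ = V₁ · sin φ₁ / sin φ₂ = 21.0 × sin 58° / sin 78°
V₂ = 21.0 × 0.8480/0.9781 = 18 m/s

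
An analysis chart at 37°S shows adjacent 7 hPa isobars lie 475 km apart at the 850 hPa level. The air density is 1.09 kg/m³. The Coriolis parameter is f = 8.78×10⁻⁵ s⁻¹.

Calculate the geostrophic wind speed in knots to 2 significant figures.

Pressure gradient: |∂P/∂n| = 700 Pa / 475000 m = 1.47×10⁻³ Pa/m
Geostrophic balance (pressure-gradient force = Coriolis force):
V_g = (1/(fρ)) |∂P/∂n| = 1.47×10⁻³ / (8.78×10⁻⁵ × 1.09) = 15.4 m/s
Converting: 15.4 m/s × 1.944 = 30 knots

30 knots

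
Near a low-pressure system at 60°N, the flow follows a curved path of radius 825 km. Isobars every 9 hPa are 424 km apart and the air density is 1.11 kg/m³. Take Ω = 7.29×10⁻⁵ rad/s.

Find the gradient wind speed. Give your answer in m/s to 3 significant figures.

13.4 m/s

Coriolis parameter at 60°N:
f = 2Ω sin φ = 2 × 7.29×10⁻⁵ × sin 60° = 1.26×10⁻⁴ s⁻¹
Pressure gradient: |∂P/∂n| = 900 Pa / 424000 m = 2.12×10⁻³ Pa/m
Geostrophic speed: V_g = |∂P/∂n|/(fρ) = 2.12×10⁻³/(1.26×10⁻⁴ × 1.11) = 15.1 m/s
Around a low, centrifugal force acts outward with Coriolis, so pressure-gradient force balances both:
(1/ρ)|∂P/∂n| = fV + V²/R  →  V² + fR·V − fR·V_g = 0
With fR = 1.26×10⁻⁴ × 825×10³ m = 104 m/s:
V = [−fR + √((fR)² + 4 fR V_g)]/2 = [−104 + √(104² + 4×104×15.1)]/2 = 13.4 m/s
Subgeostrophic (V < V_g = 15.1 m/s), as expected around a low.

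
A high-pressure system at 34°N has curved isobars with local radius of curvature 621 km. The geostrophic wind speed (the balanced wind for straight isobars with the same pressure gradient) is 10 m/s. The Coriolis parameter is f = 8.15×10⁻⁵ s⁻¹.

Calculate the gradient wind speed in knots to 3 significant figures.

26.7 knots

Around a high, pressure-gradient force acts outward with centrifugal, so Coriolis balances both:
fV = (1/ρ)|∂P/∂n| + V²/R  →  V² − fR·V + fR·V_g = 0
With fR = 8.15×10⁻⁵ × 621×10³ m = 50.6 m/s:
V = [fR − √((fR)² − 4 fR V_g)]/2 = [50.6 − √(50.6² − 4×50.6×10)]/2 = 13.7 m/s
Supergeostrophic (V > V_g = 10 m/s), as expected around a high.
Converting: 13.7 m/s × 1.944 = 26.7 knots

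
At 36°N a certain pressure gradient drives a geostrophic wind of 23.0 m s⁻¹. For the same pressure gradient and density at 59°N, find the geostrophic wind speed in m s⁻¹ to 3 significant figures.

With the same pressure gradient and density, V_g ∝ 1/f ∝ 1/sin φ.
V₂ = V₁ · sin φ₁ / sin φ₂ = 23.0 × sin 36° / sin 59°
V₂ = 23.0 × 0.5878/0.8572 = 15.8 m s⁻¹

15.8 m s⁻¹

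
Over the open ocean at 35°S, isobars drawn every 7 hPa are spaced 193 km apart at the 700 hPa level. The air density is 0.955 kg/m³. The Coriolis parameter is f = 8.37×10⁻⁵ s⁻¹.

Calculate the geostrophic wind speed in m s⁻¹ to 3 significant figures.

Pressure gradient: |∂P/∂n| = 700 Pa / 193000 m = 3.63×10⁻³ Pa/m
Geostrophic balance (pressure-gradient force = Coriolis force):
V_g = (1/(fρ)) |∂P/∂n| = 3.63×10⁻³ / (8.37×10⁻⁵ × 0.955) = 45.4 m/s

45.4 m s⁻¹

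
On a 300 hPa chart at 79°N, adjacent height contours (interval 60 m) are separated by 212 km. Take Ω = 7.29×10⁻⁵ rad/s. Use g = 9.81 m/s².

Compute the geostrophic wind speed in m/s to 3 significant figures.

19.4 m/s

Coriolis parameter at 79°N:
f = 2Ω sin φ = 2 × 7.29×10⁻⁵ × sin 79° = 1.43×10⁻⁴ s⁻¹
Height gradient: |∂Z/∂n| = 60 m / 212000 m = 2.83×10⁻⁴
On a pressure surface, geostrophic balance gives V_g = (g/f)|∂Z/∂n|:
V_g = 9.81 × 2.83×10⁻⁴ / 1.43×10⁻⁴ = 19.4 m/s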